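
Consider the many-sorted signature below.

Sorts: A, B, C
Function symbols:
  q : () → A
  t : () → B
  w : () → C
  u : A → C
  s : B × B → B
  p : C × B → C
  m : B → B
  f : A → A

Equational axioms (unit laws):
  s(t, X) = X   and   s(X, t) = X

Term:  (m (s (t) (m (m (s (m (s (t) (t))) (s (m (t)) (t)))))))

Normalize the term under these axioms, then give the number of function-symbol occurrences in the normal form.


size = 8

1. (m (s (t) (m (m (s (m (s (t) (t))) (s (m (t)) (t)))))))  →  (m (m (m (s (m (s (t) (t))) (s (m (t)) (t))))))
2. (m (m (m (s (m (s (t) (t))) (s (m (t)) (t))))))  →  (m (m (m (s (m (t)) (s (m (t)) (t))))))
3. (m (m (m (s (m (t)) (s (m (t)) (t))))))  →  (m (m (m (s (m (t)) (m (t))))))
normal form: (m (m (m (s (m (t)) (m (t))))))


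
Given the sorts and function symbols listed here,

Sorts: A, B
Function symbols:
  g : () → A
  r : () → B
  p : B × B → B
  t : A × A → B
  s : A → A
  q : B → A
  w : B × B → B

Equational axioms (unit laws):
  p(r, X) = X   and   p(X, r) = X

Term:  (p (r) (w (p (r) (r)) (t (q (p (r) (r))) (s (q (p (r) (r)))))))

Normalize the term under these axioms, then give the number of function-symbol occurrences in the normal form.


size = 8

1. (p (r) (w (p (r) (r)) (t (q (p (r) (r))) (s (q (p (r) (r)))))))  →  (w (p (r) (r)) (t (q (p (r) (r))) (s (q (p (r) (r))))))
2. (w (p (r) (r)) (t (q (p (r) (r))) (s (q (p (r) (r))))))  →  (w (r) (t (q (p (r) (r))) (s (q (p (r) (r))))))
3. (w (r) (t (q (p (r) (r))) (s (q (p (r) (r))))))  →  (w (r) (t (q (r)) (s (q (p (r) (r))))))
4. (w (r) (t (q (r)) (s (q (p (r) (r))))))  →  (w (r) (t (q (r)) (s (q (r)))))
normal form: (w (r) (t (q (r)) (s (q (r)))))


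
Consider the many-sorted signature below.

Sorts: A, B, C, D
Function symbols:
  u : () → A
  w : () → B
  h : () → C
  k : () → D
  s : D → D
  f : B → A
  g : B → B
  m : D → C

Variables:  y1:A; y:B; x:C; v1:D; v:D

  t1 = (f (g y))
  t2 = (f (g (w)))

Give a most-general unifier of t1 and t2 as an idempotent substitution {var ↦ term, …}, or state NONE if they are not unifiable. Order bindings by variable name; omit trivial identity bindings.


{y ↦ (w)}


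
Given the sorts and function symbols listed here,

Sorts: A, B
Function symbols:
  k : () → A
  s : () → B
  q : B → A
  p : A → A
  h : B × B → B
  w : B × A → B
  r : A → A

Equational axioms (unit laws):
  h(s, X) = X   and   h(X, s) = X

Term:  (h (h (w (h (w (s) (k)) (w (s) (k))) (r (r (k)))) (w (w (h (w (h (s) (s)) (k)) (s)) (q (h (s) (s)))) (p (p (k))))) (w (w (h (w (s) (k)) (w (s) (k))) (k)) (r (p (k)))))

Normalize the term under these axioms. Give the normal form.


1. (h (h (w (h (w (s) (k)) (w (s) (k))) (r (r (k)))) (w (w (h (w (h (s) (s)) (k)) (s)) (q (h (s) (s)))) (p (p (k))))) (w (w (h (w (s) (k)) (w (s) (k))) (k)) (r (p (k)))))  →  (h (h (w (h (w (s) (k)) (w (s) (k))) (r (r (k)))) (w (w (w (h (s) (s)) (k)) (q (h (s) (s)))) (p (p (k))))) (w (w (h (w (s) (k)) (w (s) (k))) (k)) (r (p (k)))))
2. (h (h (w (h (w (s) (k)) (w (s) (k))) (r (r (k)))) (w (w (w (h (s) (s)) (k)) (q (h (s) (s)))) (p (p (k))))) (w (w (h (w (s) (k)) (w (s) (k))) (k)) (r (p (k)))))  →  (h (h (w (h (w (s) (k)) (w (s) (k))) (r (r (k)))) (w (w (w (s) (k)) (q (h (s) (s)))) (p (p (k))))) (w (w (h (w (s) (k)) (w (s) (k))) (k)) (r (p (k)))))
3. (h (h (w (h (w (s) (k)) (w (s) (k))) (r (r (k)))) (w (w (w (s) (k)) (q (h (s) (s)))) (p (p (k))))) (w (w (h (w (s) (k)) (w (s) (k))) (k)) (r (p (k)))))  →  (h (h (w (h (w (s) (k)) (w (s) (k))) (r (r (k)))) (w (w (w (s) (k)) (q (s))) (p (p (k))))) (w (w (h (w (s) (k)) (w (s) (k))) (k)) (r (p (k)))))

normal form = (h (h (w (h (w (s) (k)) (w (s) (k))) (r (r (k)))) (w (w (w (s) (k)) (q (s))) (p (p (k))))) (w (w (h (w (s) (k)) (w (s) (k))) (k)) (r (p (k)))))


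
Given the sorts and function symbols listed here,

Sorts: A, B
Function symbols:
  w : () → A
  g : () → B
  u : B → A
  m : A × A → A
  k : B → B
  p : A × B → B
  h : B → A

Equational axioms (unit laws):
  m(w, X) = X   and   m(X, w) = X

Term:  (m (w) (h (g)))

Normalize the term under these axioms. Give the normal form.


normal form = (h (g))

1. (m (w) (h (g)))  →  (h (g))


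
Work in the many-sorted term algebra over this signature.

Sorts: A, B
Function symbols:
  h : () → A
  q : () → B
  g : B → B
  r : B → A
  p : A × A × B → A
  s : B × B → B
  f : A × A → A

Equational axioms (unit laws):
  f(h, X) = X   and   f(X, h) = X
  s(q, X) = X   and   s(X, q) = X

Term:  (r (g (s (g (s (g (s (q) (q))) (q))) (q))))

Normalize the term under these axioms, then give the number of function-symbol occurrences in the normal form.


1. (r (g (s (g (s (g (s (q) (q))) (q))) (q))))  →  (r (g (g (s (g (s (q) (q))) (q)))))
2. (r (g (g (s (g (s (q) (q))) (q)))))  →  (r (g (g (g (s (q) (q))))))
3. (r (g (g (g (s (q) (q))))))  →  (r (g (g (g (q)))))
normal form: (r (g (g (g (q)))))

size = 5


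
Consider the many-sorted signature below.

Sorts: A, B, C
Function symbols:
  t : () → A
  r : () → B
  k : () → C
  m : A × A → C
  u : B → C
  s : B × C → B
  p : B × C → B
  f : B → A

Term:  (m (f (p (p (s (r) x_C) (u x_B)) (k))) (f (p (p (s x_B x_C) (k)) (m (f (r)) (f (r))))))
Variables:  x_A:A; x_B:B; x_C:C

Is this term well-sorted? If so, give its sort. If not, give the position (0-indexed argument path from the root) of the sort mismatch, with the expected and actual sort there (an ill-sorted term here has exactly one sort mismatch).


well-sorted; sort = C

          (r) : B
          x_C : C
        (s (r) x_C) : B
          x_B : B
        (u x_B) : C
      (p (s (r) x_C) (u x_B)) : B
      (k) : C
    (p (p (s (r) x_C) (u x_B)) (k)) : B
  (f (p (p (s (r) x_C) (u x_B)) (k))) : A
          x_B : B
          x_C : C
        (s x_B x_C) : B
        (k) : C
      (p (s x_B x_C) (k)) : B
          (r) : B
        (f (r)) : A
          (r) : B
        (f (r)) : A
      (m (f (r)) (f (r))) : C
    (p (p (s x_B x_C) (k)) (m (f (r)) (f (r)))) : B
  (f (p (p (s x_B x_C) (k)) (m (f (r)) (f (r))))) : A
(m (f (p (p (s (r) x_C) (u x_B)) (k))) (f (p (p (s x_B x_C) (k)) (m (f (r)) (f (r)))))) : C


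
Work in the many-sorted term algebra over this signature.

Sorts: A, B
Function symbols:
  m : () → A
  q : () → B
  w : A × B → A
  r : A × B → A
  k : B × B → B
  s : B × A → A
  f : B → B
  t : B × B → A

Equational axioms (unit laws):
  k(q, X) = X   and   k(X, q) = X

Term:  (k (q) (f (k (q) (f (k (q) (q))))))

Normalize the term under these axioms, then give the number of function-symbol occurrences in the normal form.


size = 3

1. (k (q) (f (k (q) (f (k (q) (q))))))  →  (f (k (q) (f (k (q) (q)))))
2. (f (k (q) (f (k (q) (q)))))  →  (f (f (k (q) (q))))
3. (f (f (k (q) (q))))  →  (f (f (q)))
normal form: (f (f (q)))


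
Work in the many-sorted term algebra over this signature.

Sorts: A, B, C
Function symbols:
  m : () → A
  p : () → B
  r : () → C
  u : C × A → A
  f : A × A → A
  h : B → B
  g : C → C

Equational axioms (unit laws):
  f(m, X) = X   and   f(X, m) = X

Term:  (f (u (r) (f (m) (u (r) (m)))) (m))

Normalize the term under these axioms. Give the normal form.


normal form = (u (r) (u (r) (m)))

1. (f (u (r) (f (m) (u (r) (m)))) (m))  →  (u (r) (f (m) (u (r) (m))))
2. (u (r) (f (m) (u (r) (m))))  →  (u (r) (u (r) (m)))


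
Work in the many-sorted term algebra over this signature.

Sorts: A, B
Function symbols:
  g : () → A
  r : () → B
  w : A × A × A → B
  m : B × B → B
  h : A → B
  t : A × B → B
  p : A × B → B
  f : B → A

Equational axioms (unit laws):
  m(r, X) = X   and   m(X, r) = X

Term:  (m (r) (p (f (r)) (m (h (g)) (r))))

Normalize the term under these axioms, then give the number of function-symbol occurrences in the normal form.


size = 5

1. (m (r) (p (f (r)) (m (h (g)) (r))))  →  (p (f (r)) (m (h (g)) (r)))
2. (p (f (r)) (m (h (g)) (r)))  →  (p (f (r)) (h (g)))
normal form: (p (f (r)) (h (g)))


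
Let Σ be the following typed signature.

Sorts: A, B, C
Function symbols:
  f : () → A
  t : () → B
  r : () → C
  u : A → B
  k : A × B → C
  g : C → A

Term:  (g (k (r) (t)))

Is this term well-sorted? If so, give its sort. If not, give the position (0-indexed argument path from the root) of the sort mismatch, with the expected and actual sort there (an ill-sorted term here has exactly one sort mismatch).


ill-sorted at position [0, 0]: expected A, got C

    (r) : C
    (t) : B
  (k (r) (t)) : ✗ arg 0 at [0, 0] has sort C, expected A


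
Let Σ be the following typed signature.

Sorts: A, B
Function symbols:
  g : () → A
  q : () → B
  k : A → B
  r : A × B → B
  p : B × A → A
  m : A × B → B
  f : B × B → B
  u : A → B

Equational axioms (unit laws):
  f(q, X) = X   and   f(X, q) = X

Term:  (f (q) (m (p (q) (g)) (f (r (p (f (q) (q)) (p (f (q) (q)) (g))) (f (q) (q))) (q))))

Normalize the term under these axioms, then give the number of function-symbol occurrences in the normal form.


1. (f (q) (m (p (q) (g)) (f (r (p (f (q) (q)) (p (f (q) (q)) (g))) (f (q) (q))) (q))))  →  (m (p (q) (g)) (f (r (p (f (q) (q)) (p (f (q) (q)) (g))) (f (q) (q))) (q)))
2. (m (p (q) (g)) (f (r (p (f (q) (q)) (p (f (q) (q)) (g))) (f (q) (q))) (q)))  →  (m (p (q) (g)) (r (p (f (q) (q)) (p (f (q) (q)) (g))) (f (q) (q))))
3. (m (p (q) (g)) (r (p (f (q) (q)) (p (f (q) (q)) (g))) (f (q) (q))))  →  (m (p (q) (g)) (r (p (q) (p (f (q) (q)) (g))) (f (q) (q))))
4. (m (p (q) (g)) (r (p (q) (p (f (q) (q)) (g))) (f (q) (q))))  →  (m (p (q) (g)) (r (p (q) (p (q) (g))) (f (q) (q))))
5. (m (p (q) (g)) (r (p (q) (p (q) (g))) (f (q) (q))))  →  (m (p (q) (g)) (r (p (q) (p (q) (g))) (q)))
normal form: (m (p (q) (g)) (r (p (q) (p (q) (g))) (q)))

size = 11


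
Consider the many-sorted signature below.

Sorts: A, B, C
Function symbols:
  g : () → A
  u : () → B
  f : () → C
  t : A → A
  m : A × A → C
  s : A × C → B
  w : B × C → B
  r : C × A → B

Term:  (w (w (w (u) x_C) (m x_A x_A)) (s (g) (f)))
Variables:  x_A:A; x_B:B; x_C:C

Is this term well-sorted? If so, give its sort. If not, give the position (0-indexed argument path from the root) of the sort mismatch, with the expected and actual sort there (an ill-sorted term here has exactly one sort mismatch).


ill-sorted at position [1]: expected C, got B

      (u) : B
      x_C : C
    (w (u) x_C) : B
      x_A : A
      x_A : A
    (m x_A x_A) : C
  (w (w (u) x_C) (m x_A x_A)) : B
    (g) : A
    (f) : C
  (s (g) (f)) : B
(w (w (w (u) x_C) (m x_A x_A)) (s (g) (f))) : ✗ arg 1 at [1] has sort B, expected C


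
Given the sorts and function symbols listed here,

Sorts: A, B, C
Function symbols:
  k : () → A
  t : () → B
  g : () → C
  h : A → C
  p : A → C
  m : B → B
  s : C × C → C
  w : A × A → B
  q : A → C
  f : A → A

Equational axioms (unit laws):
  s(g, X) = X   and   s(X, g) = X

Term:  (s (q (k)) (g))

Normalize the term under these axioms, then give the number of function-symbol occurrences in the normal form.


1. (s (q (k)) (g))  →  (q (k))
normal form: (q (k))

size = 2


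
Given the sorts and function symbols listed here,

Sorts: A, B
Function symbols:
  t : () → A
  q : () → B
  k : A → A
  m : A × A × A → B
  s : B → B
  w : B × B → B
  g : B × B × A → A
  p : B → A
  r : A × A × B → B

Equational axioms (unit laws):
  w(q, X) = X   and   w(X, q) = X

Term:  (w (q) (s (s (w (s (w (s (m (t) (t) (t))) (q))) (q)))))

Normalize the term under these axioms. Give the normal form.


1. (w (q) (s (s (w (s (w (s (m (t) (t) (t))) (q))) (q)))))  →  (s (s (w (s (w (s (m (t) (t) (t))) (q))) (q))))
2. (s (s (w (s (w (s (m (t) (t) (t))) (q))) (q))))  →  (s (s (s (w (s (m (t) (t) (t))) (q)))))
3. (s (s (s (w (s (m (t) (t) (t))) (q)))))  →  (s (s (s (s (m (t) (t) (t))))))

normal form = (s (s (s (s (m (t) (t) (t))))))


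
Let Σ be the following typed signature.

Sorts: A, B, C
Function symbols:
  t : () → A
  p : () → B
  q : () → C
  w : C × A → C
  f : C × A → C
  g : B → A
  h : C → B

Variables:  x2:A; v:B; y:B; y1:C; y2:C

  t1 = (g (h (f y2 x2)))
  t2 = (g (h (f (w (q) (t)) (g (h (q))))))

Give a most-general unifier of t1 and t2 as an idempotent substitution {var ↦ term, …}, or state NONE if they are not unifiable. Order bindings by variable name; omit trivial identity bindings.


{x2 ↦ (g (h (q))), y2 ↦ (w (q) (t))}


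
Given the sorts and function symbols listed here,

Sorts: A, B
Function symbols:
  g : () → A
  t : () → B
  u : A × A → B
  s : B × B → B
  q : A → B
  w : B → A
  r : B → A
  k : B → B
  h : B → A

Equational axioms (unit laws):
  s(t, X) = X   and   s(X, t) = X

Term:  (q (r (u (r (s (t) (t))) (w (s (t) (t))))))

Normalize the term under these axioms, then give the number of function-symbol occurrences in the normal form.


1. (q (r (u (r (s (t) (t))) (w (s (t) (t))))))  →  (q (r (u (r (t)) (w (s (t) (t))))))
2. (q (r (u (r (t)) (w (s (t) (t))))))  →  (q (r (u (r (t)) (w (t)))))
normal form: (q (r (u (r (t)) (w (t)))))

size = 7


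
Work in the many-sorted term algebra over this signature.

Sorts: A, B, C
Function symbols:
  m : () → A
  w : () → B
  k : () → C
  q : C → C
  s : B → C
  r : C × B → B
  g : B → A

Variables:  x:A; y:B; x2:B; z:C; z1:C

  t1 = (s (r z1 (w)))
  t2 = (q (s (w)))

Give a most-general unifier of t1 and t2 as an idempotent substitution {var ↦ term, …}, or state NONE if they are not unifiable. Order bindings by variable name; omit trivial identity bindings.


NONE (not unifiable)

head clash or occurs-check failure — not unifiable


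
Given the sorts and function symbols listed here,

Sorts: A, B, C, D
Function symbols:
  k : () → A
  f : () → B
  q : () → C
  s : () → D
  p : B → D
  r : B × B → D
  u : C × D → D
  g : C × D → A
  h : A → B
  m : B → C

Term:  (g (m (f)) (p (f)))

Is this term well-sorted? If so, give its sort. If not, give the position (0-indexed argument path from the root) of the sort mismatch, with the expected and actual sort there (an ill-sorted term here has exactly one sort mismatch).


    (f) : B
  (m (f)) : C
    (f) : B
  (p (f)) : D
(g (m (f)) (p (f))) : A

well-sorted; sort = A


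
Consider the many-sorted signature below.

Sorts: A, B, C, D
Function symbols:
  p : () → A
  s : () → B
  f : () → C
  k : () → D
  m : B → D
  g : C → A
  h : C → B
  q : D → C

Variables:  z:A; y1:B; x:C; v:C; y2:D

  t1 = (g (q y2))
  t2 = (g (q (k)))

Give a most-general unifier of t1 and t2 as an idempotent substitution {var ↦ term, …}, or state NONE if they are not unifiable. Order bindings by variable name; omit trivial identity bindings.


{y2 ↦ (k)}


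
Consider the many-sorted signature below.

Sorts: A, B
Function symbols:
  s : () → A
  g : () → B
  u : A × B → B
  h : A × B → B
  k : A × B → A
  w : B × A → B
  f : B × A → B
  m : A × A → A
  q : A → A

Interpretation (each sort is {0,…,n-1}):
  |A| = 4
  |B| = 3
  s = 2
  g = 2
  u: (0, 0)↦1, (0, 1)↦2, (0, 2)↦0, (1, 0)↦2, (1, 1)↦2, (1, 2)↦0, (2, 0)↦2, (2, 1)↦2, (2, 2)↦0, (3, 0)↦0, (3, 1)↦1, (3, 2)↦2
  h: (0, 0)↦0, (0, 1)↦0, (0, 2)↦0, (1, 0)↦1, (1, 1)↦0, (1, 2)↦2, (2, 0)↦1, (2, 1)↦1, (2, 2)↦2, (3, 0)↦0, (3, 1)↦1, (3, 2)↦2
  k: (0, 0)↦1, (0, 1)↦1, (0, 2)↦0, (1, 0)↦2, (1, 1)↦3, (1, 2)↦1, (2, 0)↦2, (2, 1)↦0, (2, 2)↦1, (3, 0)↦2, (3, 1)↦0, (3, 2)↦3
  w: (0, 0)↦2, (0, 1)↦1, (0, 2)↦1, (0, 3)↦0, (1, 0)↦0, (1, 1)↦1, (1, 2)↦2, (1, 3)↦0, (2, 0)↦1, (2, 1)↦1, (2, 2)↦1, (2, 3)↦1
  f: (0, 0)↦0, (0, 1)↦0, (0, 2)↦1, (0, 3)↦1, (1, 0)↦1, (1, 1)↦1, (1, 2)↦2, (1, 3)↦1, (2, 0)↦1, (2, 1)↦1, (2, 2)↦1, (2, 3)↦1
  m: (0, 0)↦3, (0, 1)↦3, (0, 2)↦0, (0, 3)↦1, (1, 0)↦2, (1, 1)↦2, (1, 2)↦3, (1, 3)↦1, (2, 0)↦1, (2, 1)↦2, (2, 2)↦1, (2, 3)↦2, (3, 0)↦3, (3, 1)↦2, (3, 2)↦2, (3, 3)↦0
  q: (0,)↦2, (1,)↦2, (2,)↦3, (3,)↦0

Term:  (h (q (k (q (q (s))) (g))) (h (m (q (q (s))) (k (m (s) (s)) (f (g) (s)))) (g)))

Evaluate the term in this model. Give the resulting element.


  s = 2
  (q (s)) = q(2,) = 3
  (q (q (s))) = q(3,) = 0
  g = 2
  (k (q (q (s))) (g)) = k(0, 2) = 0
  (q (k (q (q (s))) (g))) = q(0,) = 2
  s = 2
  (q (s)) = q(2,) = 3
  (q (q (s))) = q(3,) = 0
  s = 2
  s = 2
  (m (s) (s)) = m(2, 2) = 1
  g = 2
  s = 2
  (f (g) (s)) = f(2, 2) = 1
  (k (m (s) (s)) (f (g) (s))) = k(1, 1) = 3
  (m (q (q (s))) (k (m (s) (s)) (f (g) (s)))) = m(0, 3) = 1
  g = 2
  (h (m (q (q (s))) (k (m (s) (s)) (f (g) (s)))) (g)) = h(1, 2) = 2
  (h (q (k (q (q (s))) (g))) (h (m (q (q (s))) (k (m (s) (s)) (f (g) (s)))) (g))) = h(2, 2) = 2

value = 2


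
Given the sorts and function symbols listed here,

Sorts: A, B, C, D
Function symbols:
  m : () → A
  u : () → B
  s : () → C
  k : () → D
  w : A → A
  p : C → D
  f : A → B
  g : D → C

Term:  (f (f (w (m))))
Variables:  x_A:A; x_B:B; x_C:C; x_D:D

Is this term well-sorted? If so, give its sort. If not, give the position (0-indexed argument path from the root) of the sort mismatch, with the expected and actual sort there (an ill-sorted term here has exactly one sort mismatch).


      (m) : A
    (w (m)) : A
  (f (w (m))) : B
(f (f (w (m)))) : ✗ arg 0 at [0] has sort B, expected A

ill-sorted at position [0]: expected A, got B


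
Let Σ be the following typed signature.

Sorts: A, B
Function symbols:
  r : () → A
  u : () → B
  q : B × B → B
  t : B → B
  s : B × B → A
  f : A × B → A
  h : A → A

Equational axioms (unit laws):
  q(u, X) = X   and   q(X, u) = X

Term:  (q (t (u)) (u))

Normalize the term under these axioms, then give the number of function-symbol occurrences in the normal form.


1. (q (t (u)) (u))  →  (t (u))
normal form: (t (u))

size = 2


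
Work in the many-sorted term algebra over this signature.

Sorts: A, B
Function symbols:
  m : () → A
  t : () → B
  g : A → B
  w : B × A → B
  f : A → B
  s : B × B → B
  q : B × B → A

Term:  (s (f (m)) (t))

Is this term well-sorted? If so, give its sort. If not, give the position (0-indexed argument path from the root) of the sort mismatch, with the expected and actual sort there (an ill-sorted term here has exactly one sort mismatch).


    (m) : A
  (f (m)) : B
  (t) : B
(s (f (m)) (t)) : B

well-sorted; sort = B


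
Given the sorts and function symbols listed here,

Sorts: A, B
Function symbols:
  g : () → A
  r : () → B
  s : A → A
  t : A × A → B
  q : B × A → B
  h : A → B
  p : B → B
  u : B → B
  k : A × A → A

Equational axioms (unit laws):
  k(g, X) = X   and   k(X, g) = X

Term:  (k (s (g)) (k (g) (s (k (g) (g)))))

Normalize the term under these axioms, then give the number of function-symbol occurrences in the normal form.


size = 5

1. (k (s (g)) (k (g) (s (k (g) (g)))))  →  (k (s (g)) (s (k (g) (g))))
2. (k (s (g)) (s (k (g) (g))))  →  (k (s (g)) (s (g)))
normal form: (k (s (g)) (s (g)))


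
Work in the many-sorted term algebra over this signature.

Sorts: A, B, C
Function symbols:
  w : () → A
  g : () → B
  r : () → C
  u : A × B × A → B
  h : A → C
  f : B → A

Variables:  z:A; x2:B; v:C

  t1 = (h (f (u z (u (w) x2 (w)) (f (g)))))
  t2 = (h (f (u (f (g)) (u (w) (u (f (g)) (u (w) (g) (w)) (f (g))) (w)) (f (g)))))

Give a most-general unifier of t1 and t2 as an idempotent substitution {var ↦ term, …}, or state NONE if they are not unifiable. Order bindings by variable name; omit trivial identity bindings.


{x2 ↦ (u (f (g)) (u (w) (g) (w)) (f (g))), z ↦ (f (g))}


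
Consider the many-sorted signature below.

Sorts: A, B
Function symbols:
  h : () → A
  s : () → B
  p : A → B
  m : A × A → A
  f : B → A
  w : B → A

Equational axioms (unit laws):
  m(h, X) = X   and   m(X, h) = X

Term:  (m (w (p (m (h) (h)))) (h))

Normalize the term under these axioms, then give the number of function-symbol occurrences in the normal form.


size = 3

1. (m (w (p (m (h) (h)))) (h))  →  (w (p (m (h) (h))))
2. (w (p (m (h) (h))))  →  (w (p (h)))
normal form: (w (p (h)))


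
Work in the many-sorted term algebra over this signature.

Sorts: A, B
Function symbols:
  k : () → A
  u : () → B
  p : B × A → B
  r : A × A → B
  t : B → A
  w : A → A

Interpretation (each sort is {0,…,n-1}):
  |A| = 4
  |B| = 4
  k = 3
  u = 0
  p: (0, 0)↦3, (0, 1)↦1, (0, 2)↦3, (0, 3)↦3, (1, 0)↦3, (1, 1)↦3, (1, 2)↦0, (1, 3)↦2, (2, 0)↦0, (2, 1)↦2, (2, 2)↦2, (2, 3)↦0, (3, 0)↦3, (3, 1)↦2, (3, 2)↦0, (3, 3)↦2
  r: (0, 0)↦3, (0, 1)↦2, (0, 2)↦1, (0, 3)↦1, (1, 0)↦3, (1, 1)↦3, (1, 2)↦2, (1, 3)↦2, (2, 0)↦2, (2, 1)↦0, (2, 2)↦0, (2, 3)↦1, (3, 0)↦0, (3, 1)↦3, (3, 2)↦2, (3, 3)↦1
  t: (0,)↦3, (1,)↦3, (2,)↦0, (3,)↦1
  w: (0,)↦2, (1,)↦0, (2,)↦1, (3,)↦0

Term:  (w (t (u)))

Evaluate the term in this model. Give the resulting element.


value = 0

  u = 0
  (t (u)) = t(0,) = 3
  (w (t (u))) = w(3,) = 0


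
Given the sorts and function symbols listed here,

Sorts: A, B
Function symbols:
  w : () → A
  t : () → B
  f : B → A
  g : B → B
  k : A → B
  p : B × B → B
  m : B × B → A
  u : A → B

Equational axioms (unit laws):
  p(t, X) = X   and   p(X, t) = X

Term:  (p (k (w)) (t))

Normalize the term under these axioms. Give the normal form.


1. (p (k (w)) (t))  →  (k (w))

normal form = (k (w))


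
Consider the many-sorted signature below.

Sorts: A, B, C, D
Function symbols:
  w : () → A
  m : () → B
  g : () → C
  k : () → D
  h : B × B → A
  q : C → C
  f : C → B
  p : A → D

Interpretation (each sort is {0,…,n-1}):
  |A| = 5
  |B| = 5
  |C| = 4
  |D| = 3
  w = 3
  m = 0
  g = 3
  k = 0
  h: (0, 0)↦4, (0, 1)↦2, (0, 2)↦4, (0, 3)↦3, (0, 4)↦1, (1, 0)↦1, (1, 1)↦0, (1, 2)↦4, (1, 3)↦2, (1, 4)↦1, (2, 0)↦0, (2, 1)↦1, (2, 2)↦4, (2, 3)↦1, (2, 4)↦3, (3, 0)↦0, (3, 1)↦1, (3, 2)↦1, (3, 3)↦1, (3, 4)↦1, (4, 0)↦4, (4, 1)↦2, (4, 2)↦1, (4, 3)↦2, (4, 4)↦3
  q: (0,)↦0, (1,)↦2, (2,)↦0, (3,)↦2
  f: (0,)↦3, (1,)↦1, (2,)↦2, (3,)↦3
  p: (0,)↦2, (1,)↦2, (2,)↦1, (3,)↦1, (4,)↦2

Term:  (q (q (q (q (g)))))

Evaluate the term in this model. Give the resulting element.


  g = 3
  (q (g)) = q(3,) = 2
  (q (q (g))) = q(2,) = 0
  (q (q (q (g)))) = q(0,) = 0
  (q (q (q (q (g))))) = q(0,) = 0

value = 0


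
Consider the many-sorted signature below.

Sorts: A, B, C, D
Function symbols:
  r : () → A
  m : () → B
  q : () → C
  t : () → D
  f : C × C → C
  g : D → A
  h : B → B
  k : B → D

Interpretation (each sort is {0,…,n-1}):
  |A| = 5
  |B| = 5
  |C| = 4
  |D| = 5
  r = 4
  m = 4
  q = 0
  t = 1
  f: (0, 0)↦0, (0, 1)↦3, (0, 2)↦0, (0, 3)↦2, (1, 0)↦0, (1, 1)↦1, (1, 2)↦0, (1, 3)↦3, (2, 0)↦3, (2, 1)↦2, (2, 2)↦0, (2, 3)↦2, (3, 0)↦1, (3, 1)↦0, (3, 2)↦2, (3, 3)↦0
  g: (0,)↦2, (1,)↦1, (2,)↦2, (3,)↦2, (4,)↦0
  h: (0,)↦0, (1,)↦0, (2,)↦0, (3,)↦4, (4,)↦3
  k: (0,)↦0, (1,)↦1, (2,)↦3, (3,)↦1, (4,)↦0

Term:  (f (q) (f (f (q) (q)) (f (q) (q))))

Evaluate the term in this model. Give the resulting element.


value = 0

  q = 0
  q = 0
  q = 0
  (f (q) (q)) = f(0, 0) = 0
  q = 0
  q = 0
  (f (q) (q)) = f(0, 0) = 0
  (f (f (q) (q)) (f (q) (q))) = f(0, 0) = 0
  (f (q) (f (f (q) (q)) (f (q) (q)))) = f(0, 0) = 0


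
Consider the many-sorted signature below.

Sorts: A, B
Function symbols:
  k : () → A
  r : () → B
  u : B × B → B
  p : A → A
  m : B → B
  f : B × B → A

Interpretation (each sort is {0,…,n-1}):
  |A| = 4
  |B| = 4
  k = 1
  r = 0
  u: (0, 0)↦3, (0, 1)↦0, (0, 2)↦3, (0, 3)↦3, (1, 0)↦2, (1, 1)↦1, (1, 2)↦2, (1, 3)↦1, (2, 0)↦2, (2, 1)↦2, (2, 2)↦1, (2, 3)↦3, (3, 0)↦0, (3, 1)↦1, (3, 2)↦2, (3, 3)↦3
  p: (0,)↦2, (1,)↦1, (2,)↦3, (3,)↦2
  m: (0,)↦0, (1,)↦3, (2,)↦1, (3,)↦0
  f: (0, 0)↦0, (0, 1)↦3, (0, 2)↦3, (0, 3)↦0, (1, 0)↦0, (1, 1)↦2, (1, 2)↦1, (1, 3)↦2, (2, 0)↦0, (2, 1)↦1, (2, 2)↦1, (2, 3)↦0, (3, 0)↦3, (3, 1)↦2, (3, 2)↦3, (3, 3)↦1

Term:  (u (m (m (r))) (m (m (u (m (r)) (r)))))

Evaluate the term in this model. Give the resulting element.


value = 3

  r = 0
  (m (r)) = m(0,) = 0
  (m (m (r))) = m(0,) = 0
  r = 0
  (m (r)) = m(0,) = 0
  r = 0
  (u (m (r)) (r)) = u(0, 0) = 3
  (m (u (m (r)) (r))) = m(3,) = 0
  (m (m (u (m (r)) (r)))) = m(0,) = 0
  (u (m (m (r))) (m (m (u (m (r)) (r))))) = u(0, 0) = 3


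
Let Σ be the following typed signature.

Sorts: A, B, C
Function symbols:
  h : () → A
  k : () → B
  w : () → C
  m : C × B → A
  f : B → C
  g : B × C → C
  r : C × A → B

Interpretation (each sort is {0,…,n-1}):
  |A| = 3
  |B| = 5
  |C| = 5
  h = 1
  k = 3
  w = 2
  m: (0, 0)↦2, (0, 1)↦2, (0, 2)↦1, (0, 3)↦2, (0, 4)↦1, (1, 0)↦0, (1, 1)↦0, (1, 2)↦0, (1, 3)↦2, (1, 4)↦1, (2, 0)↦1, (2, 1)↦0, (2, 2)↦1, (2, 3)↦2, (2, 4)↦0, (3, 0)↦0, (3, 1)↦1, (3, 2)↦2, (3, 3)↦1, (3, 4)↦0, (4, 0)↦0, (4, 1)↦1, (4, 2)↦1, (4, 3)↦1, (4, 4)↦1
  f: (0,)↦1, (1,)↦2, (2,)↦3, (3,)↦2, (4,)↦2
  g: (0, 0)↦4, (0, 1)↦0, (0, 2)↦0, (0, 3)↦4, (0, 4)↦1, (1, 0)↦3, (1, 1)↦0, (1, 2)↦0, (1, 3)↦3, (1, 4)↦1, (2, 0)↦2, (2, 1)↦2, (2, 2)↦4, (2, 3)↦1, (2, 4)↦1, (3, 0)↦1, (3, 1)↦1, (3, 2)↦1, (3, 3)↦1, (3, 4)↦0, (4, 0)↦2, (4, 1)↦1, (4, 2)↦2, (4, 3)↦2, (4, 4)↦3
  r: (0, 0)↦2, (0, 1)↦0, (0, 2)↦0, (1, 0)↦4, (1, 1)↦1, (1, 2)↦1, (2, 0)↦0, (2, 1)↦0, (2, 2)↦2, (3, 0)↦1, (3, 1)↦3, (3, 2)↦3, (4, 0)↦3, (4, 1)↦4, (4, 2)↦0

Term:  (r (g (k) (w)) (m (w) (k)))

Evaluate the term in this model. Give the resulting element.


  k = 3
  w = 2
  (g (k) (w)) = g(3, 2) = 1
  w = 2
  k = 3
  (m (w) (k)) = m(2, 3) = 2
  (r (g (k) (w)) (m (w) (k))) = r(1, 2) = 1

value = 1


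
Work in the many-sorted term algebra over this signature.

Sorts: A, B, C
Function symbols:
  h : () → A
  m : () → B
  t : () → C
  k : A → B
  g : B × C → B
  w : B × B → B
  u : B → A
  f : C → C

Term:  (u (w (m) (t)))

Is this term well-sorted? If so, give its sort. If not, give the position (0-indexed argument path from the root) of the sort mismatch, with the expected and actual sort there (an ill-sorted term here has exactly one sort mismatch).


    (m) : B
    (t) : C
  (w (m) (t)) : ✗ arg 1 at [0, 1] has sort C, expected B

ill-sorted at position [0, 1]: expected B, got C


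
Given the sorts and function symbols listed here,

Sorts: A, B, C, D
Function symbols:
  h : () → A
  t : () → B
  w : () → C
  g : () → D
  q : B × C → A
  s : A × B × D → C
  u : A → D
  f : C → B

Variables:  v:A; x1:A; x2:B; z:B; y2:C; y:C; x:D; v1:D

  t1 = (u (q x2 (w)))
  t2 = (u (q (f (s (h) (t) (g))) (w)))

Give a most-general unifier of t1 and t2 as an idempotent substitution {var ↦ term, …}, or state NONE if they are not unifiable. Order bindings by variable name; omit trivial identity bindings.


{x2 ↦ (f (s (h) (t) (g)))}


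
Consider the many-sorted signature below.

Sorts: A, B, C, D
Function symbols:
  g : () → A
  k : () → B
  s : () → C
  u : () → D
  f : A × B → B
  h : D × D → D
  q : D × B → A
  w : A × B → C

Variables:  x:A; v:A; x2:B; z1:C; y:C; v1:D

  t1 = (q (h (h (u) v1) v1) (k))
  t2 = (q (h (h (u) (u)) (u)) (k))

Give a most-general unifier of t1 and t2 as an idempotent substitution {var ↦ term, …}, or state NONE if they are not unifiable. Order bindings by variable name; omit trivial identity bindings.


{v1 ↦ (u)}


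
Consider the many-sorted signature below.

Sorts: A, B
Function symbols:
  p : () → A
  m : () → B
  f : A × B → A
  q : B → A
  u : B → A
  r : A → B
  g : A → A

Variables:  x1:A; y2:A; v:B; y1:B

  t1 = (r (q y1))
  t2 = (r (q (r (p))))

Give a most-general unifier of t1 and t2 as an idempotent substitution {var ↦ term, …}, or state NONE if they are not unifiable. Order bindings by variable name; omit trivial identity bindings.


{y1 ↦ (r (p))}


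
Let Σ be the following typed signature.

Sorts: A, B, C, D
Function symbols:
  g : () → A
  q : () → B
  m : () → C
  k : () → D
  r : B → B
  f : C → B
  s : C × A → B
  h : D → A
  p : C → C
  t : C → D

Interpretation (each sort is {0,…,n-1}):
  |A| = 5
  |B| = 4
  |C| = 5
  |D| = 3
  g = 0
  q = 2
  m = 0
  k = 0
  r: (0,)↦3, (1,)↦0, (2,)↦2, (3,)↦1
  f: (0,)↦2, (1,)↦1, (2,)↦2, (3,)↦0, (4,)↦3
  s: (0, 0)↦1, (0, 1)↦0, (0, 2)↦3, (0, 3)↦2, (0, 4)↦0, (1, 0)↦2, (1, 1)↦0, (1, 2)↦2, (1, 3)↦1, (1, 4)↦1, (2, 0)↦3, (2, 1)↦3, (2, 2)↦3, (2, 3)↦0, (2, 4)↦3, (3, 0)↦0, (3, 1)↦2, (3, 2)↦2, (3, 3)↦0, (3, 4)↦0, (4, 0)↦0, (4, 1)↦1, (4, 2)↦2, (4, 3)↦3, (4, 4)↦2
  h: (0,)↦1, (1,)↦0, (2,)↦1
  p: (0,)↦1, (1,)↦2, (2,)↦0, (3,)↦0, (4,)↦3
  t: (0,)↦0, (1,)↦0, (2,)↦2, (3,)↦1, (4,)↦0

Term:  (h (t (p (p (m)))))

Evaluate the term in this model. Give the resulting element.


value = 1

  m = 0
  (p (m)) = p(0,) = 1
  (p (p (m))) = p(1,) = 2
  (t (p (p (m)))) = t(2,) = 2
  (h (t (p (p (m))))) = h(2,) = 1


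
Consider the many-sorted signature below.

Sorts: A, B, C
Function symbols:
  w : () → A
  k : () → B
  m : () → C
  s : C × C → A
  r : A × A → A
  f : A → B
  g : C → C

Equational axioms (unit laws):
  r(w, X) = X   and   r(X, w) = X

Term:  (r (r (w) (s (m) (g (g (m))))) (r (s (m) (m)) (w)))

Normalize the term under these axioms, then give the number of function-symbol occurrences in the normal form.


1. (r (r (w) (s (m) (g (g (m))))) (r (s (m) (m)) (w)))  →  (r (s (m) (g (g (m)))) (r (s (m) (m)) (w)))
2. (r (s (m) (g (g (m)))) (r (s (m) (m)) (w)))  →  (r (s (m) (g (g (m)))) (s (m) (m)))
normal form: (r (s (m) (g (g (m)))) (s (m) (m)))

size = 9


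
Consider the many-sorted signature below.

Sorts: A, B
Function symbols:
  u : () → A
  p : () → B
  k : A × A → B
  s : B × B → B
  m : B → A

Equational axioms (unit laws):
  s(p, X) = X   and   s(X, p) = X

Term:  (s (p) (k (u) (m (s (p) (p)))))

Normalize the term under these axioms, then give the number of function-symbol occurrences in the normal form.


1. (s (p) (k (u) (m (s (p) (p)))))  →  (k (u) (m (s (p) (p))))
2. (k (u) (m (s (p) (p))))  →  (k (u) (m (p)))
normal form: (k (u) (m (p)))

size = 4


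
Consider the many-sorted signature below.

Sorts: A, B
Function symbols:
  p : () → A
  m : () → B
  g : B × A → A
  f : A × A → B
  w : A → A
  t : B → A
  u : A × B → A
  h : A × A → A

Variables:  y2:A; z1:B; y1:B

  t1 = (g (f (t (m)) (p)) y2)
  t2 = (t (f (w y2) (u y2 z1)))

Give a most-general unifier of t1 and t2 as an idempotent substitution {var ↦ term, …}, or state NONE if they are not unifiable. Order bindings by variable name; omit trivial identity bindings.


NONE (not unifiable)

head clash or occurs-check failure — not unifiable


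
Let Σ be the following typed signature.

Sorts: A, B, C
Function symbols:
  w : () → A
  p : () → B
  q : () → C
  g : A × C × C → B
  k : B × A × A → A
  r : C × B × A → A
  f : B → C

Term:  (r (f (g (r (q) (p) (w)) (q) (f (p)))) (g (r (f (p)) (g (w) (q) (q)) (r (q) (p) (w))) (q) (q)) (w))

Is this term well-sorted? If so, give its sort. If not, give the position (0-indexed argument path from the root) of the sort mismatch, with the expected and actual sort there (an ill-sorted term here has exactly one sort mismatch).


well-sorted; sort = A

        (q) : C
        (p) : B
        (w) : A
      (r (q) (p) (w)) : A
      (q) : C
        (p) : B
      (f (p)) : C
    (g (r (q) (p) (w)) (q) (f (p))) : B
  (f (g (r (q) (p) (w)) (q) (f (p)))) : C
        (p) : B
      (f (p)) : C
        (w) : A
        (q) : C
        (q) : C
      (g (w) (q) (q)) : B
        (q) : C
        (p) : B
        (w) : A
      (r (q) (p) (w)) : A
    (r (f (p)) (g (w) (q) (q)) (r (q) (p) (w))) : A
    (q) : C
    (q) : C
  (g (r (f (p)) (g (w) (q) (q)) (r (q) (p) (w))) (q) (q)) : B
  (w) : A
(r (f (g (r (q) (p) (w)) (q) (f (p)))) (g (r (f (p)) (g (w) (q) (q)) (r (q) (p) (w))) (q) (q)) (w)) : A


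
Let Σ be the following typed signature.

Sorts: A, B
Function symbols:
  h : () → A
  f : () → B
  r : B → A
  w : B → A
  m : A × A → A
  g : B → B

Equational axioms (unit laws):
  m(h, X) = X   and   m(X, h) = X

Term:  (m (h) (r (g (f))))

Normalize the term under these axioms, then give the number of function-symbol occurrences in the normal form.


1. (m (h) (r (g (f))))  →  (r (g (f)))
normal form: (r (g (f)))

size = 3


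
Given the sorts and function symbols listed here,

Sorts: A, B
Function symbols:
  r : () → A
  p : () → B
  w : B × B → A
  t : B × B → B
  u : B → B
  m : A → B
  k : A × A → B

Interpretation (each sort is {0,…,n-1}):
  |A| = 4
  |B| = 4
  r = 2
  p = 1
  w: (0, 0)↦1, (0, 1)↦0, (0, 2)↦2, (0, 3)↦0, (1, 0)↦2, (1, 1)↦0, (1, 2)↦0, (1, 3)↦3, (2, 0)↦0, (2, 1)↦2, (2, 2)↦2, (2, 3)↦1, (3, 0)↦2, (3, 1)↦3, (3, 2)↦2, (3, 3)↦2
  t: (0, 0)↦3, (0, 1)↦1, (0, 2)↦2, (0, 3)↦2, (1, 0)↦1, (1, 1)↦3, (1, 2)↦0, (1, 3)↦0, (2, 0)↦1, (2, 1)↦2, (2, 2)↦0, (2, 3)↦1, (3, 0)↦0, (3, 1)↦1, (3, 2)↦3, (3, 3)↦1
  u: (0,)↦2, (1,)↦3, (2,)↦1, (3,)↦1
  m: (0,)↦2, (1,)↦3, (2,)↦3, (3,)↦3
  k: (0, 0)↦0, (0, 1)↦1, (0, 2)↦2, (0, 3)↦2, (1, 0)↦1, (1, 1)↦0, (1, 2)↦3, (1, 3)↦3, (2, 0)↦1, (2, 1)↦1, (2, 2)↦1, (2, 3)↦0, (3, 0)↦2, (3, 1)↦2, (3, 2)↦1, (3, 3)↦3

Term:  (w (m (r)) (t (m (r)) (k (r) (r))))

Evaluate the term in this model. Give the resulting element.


  r = 2
  (m (r)) = m(2,) = 3
  r = 2
  (m (r)) = m(2,) = 3
  r = 2
  r = 2
  (k (r) (r)) = k(2, 2) = 1
  (t (m (r)) (k (r) (r))) = t(3, 1) = 1
  (w (m (r)) (t (m (r)) (k (r) (r)))) = w(3, 1) = 3

value = 3


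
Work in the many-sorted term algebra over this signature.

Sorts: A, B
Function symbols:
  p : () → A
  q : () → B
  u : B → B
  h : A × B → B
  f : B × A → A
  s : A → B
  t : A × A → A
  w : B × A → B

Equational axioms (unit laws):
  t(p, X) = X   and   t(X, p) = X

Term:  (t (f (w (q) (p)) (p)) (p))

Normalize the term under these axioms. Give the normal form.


normal form = (f (w (q) (p)) (p))

1. (t (f (w (q) (p)) (p)) (p))  →  (f (w (q) (p)) (p))


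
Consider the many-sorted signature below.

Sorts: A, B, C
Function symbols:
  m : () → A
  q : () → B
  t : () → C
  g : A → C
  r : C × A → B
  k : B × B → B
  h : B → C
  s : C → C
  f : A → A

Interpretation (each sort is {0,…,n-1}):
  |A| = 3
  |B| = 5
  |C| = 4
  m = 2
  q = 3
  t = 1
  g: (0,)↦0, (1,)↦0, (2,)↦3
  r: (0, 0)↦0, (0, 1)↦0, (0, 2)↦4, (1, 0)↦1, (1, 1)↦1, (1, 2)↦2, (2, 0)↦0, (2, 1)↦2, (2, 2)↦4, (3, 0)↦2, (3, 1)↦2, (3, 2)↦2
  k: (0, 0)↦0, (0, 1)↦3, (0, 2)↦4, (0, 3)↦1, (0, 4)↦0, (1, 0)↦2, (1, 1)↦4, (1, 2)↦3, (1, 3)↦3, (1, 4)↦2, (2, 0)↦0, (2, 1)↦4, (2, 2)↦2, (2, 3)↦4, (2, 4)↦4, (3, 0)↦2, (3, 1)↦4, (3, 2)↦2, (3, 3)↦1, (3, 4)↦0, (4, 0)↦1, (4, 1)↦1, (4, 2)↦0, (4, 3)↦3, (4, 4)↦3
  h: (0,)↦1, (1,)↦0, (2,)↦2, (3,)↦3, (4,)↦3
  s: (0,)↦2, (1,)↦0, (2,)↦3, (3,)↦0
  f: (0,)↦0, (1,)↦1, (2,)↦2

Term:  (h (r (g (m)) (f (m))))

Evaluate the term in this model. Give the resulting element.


value = 2

  m = 2
  (g (m)) = g(2,) = 3
  m = 2
  (f (m)) = f(2,) = 2
  (r (g (m)) (f (m))) = r(3, 2) = 2
  (h (r (g (m)) (f (m)))) = h(2,) = 2


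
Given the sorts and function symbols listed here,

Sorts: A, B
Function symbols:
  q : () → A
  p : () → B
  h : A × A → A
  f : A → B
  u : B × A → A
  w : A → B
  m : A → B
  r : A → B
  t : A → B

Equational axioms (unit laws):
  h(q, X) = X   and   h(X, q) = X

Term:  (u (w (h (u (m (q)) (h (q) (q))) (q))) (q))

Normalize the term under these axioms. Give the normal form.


1. (u (w (h (u (m (q)) (h (q) (q))) (q))) (q))  →  (u (w (u (m (q)) (h (q) (q)))) (q))
2. (u (w (u (m (q)) (h (q) (q)))) (q))  →  (u (w (u (m (q)) (q))) (q))

normal form = (u (w (u (m (q)) (q))) (q))


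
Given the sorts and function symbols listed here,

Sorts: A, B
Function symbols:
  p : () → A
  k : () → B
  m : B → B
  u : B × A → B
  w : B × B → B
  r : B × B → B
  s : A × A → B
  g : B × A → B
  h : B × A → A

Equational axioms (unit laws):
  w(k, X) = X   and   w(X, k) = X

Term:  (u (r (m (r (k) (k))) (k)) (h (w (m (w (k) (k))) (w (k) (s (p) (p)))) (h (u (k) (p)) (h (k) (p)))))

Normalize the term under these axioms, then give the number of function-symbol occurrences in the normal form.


1. (u (r (m (r (k) (k))) (k)) (h (w (m (w (k) (k))) (w (k) (s (p) (p)))) (h (u (k) (p)) (h (k) (p)))))  →  (u (r (m (r (k) (k))) (k)) (h (w (m (k)) (w (k) (s (p) (p)))) (h (u (k) (p)) (h (k) (p)))))
2. (u (r (m (r (k) (k))) (k)) (h (w (m (k)) (w (k) (s (p) (p)))) (h (u (k) (p)) (h (k) (p)))))  →  (u (r (m (r (k) (k))) (k)) (h (w (m (k)) (s (p) (p))) (h (u (k) (p)) (h (k) (p)))))
normal form: (u (r (m (r (k) (k))) (k)) (h (w (m (k)) (s (p) (p))) (h (u (k) (p)) (h (k) (p)))))

size = 21


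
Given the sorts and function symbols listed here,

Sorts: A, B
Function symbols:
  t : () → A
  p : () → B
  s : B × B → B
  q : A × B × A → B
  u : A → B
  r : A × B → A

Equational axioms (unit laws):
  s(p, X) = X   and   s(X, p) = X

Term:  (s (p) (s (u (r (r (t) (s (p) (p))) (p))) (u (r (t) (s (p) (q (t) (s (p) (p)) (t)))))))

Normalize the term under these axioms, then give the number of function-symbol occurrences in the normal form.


1. (s (p) (s (u (r (r (t) (s (p) (p))) (p))) (u (r (t) (s (p) (q (t) (s (p) (p)) (t)))))))  →  (s (u (r (r (t) (s (p) (p))) (p))) (u (r (t) (s (p) (q (t) (s (p) (p)) (t))))))
2. (s (u (r (r (t) (s (p) (p))) (p))) (u (r (t) (s (p) (q (t) (s (p) (p)) (t))))))  →  (s (u (r (r (t) (p)) (p))) (u (r (t) (s (p) (q (t) (s (p) (p)) (t))))))
3. (s (u (r (r (t) (p)) (p))) (u (r (t) (s (p) (q (t) (s (p) (p)) (t))))))  →  (s (u (r (r (t) (p)) (p))) (u (r (t) (q (t) (s (p) (p)) (t)))))
4. (s (u (r (r (t) (p)) (p))) (u (r (t) (q (t) (s (p) (p)) (t)))))  →  (s (u (r (r (t) (p)) (p))) (u (r (t) (q (t) (p) (t)))))
normal form: (s (u (r (r (t) (p)) (p))) (u (r (t) (q (t) (p) (t)))))

size = 14


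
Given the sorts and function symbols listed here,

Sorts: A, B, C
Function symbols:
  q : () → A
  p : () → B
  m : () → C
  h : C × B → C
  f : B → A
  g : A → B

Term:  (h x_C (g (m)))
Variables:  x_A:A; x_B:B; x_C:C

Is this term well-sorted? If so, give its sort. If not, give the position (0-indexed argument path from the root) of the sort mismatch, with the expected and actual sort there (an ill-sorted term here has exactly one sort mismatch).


ill-sorted at position [1, 0]: expected A, got C

  x_C : C
    (m) : C
  (g (m)) : ✗ arg 0 at [1, 0] has sort C, expected A


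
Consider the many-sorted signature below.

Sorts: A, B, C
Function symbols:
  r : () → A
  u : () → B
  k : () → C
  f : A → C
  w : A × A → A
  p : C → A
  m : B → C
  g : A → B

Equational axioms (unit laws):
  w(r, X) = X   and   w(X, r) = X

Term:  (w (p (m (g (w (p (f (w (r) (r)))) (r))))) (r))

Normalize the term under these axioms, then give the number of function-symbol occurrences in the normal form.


1. (w (p (m (g (w (p (f (w (r) (r)))) (r))))) (r))  →  (p (m (g (w (p (f (w (r) (r)))) (r)))))
2. (p (m (g (w (p (f (w (r) (r)))) (r)))))  →  (p (m (g (p (f (w (r) (r)))))))
3. (p (m (g (p (f (w (r) (r)))))))  →  (p (m (g (p (f (r))))))
normal form: (p (m (g (p (f (r))))))

size = 6


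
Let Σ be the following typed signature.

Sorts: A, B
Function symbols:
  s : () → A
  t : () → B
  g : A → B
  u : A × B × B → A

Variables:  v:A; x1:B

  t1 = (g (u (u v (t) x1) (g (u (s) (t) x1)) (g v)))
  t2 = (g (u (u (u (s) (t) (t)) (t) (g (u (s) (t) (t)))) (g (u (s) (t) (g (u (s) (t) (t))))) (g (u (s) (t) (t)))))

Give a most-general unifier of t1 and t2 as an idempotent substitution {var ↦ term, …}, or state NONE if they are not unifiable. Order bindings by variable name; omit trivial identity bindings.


{v ↦ (u (s) (t) (t)), x1 ↦ (g (u (s) (t) (t)))}
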